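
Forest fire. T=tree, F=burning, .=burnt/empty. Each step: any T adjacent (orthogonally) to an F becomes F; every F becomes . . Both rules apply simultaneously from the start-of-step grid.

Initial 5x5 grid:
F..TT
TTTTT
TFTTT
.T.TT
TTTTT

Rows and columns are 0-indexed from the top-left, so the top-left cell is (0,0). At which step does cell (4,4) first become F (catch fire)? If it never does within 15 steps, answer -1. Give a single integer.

Step 1: cell (4,4)='T' (+5 fires, +2 burnt)
Step 2: cell (4,4)='T' (+3 fires, +5 burnt)
Step 3: cell (4,4)='T' (+5 fires, +3 burnt)
Step 4: cell (4,4)='T' (+4 fires, +5 burnt)
Step 5: cell (4,4)='F' (+2 fires, +4 burnt)
  -> target ignites at step 5
Step 6: cell (4,4)='.' (+0 fires, +2 burnt)
  fire out at step 6

5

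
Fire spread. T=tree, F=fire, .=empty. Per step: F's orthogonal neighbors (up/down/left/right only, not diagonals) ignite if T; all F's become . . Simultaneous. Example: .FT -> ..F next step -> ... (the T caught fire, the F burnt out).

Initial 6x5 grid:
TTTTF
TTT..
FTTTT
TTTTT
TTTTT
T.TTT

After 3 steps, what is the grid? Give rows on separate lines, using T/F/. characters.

Step 1: 4 trees catch fire, 2 burn out
  TTTF.
  FTT..
  .FTTT
  FTTTT
  TTTTT
  T.TTT
Step 2: 6 trees catch fire, 4 burn out
  FTF..
  .FT..
  ..FTT
  .FTTT
  FTTTT
  T.TTT
Step 3: 6 trees catch fire, 6 burn out
  .F...
  ..F..
  ...FT
  ..FTT
  .FTTT
  F.TTT

.F...
..F..
...FT
..FTT
.FTTT
F.TTT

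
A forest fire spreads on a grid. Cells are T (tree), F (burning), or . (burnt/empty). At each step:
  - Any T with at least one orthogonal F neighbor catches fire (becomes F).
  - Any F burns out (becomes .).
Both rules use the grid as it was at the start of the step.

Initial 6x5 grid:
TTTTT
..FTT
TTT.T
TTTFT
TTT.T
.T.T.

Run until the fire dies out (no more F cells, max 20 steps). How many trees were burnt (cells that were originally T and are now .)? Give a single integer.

Step 1: +5 fires, +2 burnt (F count now 5)
Step 2: +8 fires, +5 burnt (F count now 8)
Step 3: +5 fires, +8 burnt (F count now 5)
Step 4: +2 fires, +5 burnt (F count now 2)
Step 5: +0 fires, +2 burnt (F count now 0)
Fire out after step 5
Initially T: 21, now '.': 29
Total burnt (originally-T cells now '.'): 20

Answer: 20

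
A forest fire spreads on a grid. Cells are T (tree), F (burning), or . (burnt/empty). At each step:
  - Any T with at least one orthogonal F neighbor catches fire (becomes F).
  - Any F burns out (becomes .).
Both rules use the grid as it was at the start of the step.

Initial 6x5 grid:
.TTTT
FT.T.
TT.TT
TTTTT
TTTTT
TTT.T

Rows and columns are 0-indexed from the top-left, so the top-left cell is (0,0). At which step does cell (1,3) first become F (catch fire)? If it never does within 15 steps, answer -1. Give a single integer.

Step 1: cell (1,3)='T' (+2 fires, +1 burnt)
Step 2: cell (1,3)='T' (+3 fires, +2 burnt)
Step 3: cell (1,3)='T' (+3 fires, +3 burnt)
Step 4: cell (1,3)='T' (+4 fires, +3 burnt)
Step 5: cell (1,3)='F' (+5 fires, +4 burnt)
  -> target ignites at step 5
Step 6: cell (1,3)='.' (+4 fires, +5 burnt)
Step 7: cell (1,3)='.' (+2 fires, +4 burnt)
Step 8: cell (1,3)='.' (+1 fires, +2 burnt)
Step 9: cell (1,3)='.' (+0 fires, +1 burnt)
  fire out at step 9

5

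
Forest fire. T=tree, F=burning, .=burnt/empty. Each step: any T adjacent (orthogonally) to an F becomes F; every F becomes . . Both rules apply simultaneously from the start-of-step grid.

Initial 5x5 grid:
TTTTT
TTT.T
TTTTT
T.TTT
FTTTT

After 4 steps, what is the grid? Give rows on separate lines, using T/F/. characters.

Step 1: 2 trees catch fire, 1 burn out
  TTTTT
  TTT.T
  TTTTT
  F.TTT
  .FTTT
Step 2: 2 trees catch fire, 2 burn out
  TTTTT
  TTT.T
  FTTTT
  ..TTT
  ..FTT
Step 3: 4 trees catch fire, 2 burn out
  TTTTT
  FTT.T
  .FTTT
  ..FTT
  ...FT
Step 4: 5 trees catch fire, 4 burn out
  FTTTT
  .FT.T
  ..FTT
  ...FT
  ....F

FTTTT
.FT.T
..FTT
...FT
....F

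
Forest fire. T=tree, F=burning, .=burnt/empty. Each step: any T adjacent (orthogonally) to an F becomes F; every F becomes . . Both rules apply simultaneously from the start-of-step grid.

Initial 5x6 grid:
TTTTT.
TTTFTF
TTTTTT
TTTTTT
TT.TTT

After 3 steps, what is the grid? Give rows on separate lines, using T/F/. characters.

Step 1: 5 trees catch fire, 2 burn out
  TTTFT.
  TTF.F.
  TTTFTF
  TTTTTT
  TT.TTT
Step 2: 7 trees catch fire, 5 burn out
  TTF.F.
  TF....
  TTF.F.
  TTTFTF
  TT.TTT
Step 3: 7 trees catch fire, 7 burn out
  TF....
  F.....
  TF....
  TTF.F.
  TT.FTF

TF....
F.....
TF....
TTF.F.
TT.FTF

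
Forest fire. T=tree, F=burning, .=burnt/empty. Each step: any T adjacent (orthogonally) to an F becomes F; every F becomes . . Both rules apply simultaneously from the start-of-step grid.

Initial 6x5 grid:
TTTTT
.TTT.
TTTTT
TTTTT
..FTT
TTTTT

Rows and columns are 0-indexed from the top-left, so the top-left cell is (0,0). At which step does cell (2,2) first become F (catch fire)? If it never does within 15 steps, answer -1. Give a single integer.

Step 1: cell (2,2)='T' (+3 fires, +1 burnt)
Step 2: cell (2,2)='F' (+6 fires, +3 burnt)
  -> target ignites at step 2
Step 3: cell (2,2)='.' (+7 fires, +6 burnt)
Step 4: cell (2,2)='.' (+5 fires, +7 burnt)
Step 5: cell (2,2)='.' (+2 fires, +5 burnt)
Step 6: cell (2,2)='.' (+2 fires, +2 burnt)
Step 7: cell (2,2)='.' (+0 fires, +2 burnt)
  fire out at step 7

2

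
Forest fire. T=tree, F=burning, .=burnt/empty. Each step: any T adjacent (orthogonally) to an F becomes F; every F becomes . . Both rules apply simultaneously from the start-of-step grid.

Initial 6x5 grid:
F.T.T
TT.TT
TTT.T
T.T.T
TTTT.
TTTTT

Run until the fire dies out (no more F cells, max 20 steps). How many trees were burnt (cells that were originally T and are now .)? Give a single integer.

Answer: 16

Derivation:
Step 1: +1 fires, +1 burnt (F count now 1)
Step 2: +2 fires, +1 burnt (F count now 2)
Step 3: +2 fires, +2 burnt (F count now 2)
Step 4: +2 fires, +2 burnt (F count now 2)
Step 5: +3 fires, +2 burnt (F count now 3)
Step 6: +2 fires, +3 burnt (F count now 2)
Step 7: +2 fires, +2 burnt (F count now 2)
Step 8: +1 fires, +2 burnt (F count now 1)
Step 9: +1 fires, +1 burnt (F count now 1)
Step 10: +0 fires, +1 burnt (F count now 0)
Fire out after step 10
Initially T: 22, now '.': 24
Total burnt (originally-T cells now '.'): 16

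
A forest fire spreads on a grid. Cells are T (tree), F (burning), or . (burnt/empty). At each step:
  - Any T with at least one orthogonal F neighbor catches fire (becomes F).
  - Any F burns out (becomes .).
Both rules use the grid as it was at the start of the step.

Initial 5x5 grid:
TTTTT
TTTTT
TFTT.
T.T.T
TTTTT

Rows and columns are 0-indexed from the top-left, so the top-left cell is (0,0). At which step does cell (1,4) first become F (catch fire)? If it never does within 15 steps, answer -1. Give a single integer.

Step 1: cell (1,4)='T' (+3 fires, +1 burnt)
Step 2: cell (1,4)='T' (+6 fires, +3 burnt)
Step 3: cell (1,4)='T' (+5 fires, +6 burnt)
Step 4: cell (1,4)='F' (+4 fires, +5 burnt)
  -> target ignites at step 4
Step 5: cell (1,4)='.' (+2 fires, +4 burnt)
Step 6: cell (1,4)='.' (+1 fires, +2 burnt)
Step 7: cell (1,4)='.' (+0 fires, +1 burnt)
  fire out at step 7

4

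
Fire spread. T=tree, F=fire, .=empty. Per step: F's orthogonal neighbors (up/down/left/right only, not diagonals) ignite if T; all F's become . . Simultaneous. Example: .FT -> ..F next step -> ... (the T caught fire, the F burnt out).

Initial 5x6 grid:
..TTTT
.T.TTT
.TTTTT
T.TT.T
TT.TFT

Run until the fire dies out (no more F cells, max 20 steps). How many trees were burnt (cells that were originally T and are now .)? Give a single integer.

Step 1: +2 fires, +1 burnt (F count now 2)
Step 2: +2 fires, +2 burnt (F count now 2)
Step 3: +3 fires, +2 burnt (F count now 3)
Step 4: +4 fires, +3 burnt (F count now 4)
Step 5: +4 fires, +4 burnt (F count now 4)
Step 6: +3 fires, +4 burnt (F count now 3)
Step 7: +0 fires, +3 burnt (F count now 0)
Fire out after step 7
Initially T: 21, now '.': 27
Total burnt (originally-T cells now '.'): 18

Answer: 18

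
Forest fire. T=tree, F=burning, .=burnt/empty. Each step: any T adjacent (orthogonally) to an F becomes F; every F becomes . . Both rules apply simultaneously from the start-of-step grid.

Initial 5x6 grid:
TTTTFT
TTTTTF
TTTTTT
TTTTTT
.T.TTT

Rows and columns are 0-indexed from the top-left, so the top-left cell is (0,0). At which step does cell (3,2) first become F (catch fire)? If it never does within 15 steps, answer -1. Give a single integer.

Step 1: cell (3,2)='T' (+4 fires, +2 burnt)
Step 2: cell (3,2)='T' (+4 fires, +4 burnt)
Step 3: cell (3,2)='T' (+5 fires, +4 burnt)
Step 4: cell (3,2)='T' (+5 fires, +5 burnt)
Step 5: cell (3,2)='F' (+4 fires, +5 burnt)
  -> target ignites at step 5
Step 6: cell (3,2)='.' (+2 fires, +4 burnt)
Step 7: cell (3,2)='.' (+2 fires, +2 burnt)
Step 8: cell (3,2)='.' (+0 fires, +2 burnt)
  fire out at step 8

5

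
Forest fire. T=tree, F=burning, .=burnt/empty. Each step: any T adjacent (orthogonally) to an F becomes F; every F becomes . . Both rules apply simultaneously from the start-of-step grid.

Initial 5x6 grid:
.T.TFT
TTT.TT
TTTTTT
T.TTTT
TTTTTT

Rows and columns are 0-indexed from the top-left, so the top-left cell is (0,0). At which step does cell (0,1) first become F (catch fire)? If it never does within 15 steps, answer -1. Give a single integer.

Step 1: cell (0,1)='T' (+3 fires, +1 burnt)
Step 2: cell (0,1)='T' (+2 fires, +3 burnt)
Step 3: cell (0,1)='T' (+3 fires, +2 burnt)
Step 4: cell (0,1)='T' (+4 fires, +3 burnt)
Step 5: cell (0,1)='T' (+5 fires, +4 burnt)
Step 6: cell (0,1)='T' (+3 fires, +5 burnt)
Step 7: cell (0,1)='F' (+4 fires, +3 burnt)
  -> target ignites at step 7
Step 8: cell (0,1)='.' (+1 fires, +4 burnt)
Step 9: cell (0,1)='.' (+0 fires, +1 burnt)
  fire out at step 9

7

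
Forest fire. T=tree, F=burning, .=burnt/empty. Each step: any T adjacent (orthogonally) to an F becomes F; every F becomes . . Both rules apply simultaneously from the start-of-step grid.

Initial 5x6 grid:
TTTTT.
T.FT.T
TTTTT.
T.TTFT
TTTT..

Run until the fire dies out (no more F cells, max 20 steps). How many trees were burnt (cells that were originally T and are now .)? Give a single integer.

Step 1: +6 fires, +2 burnt (F count now 6)
Step 2: +6 fires, +6 burnt (F count now 6)
Step 3: +4 fires, +6 burnt (F count now 4)
Step 4: +3 fires, +4 burnt (F count now 3)
Step 5: +1 fires, +3 burnt (F count now 1)
Step 6: +0 fires, +1 burnt (F count now 0)
Fire out after step 6
Initially T: 21, now '.': 29
Total burnt (originally-T cells now '.'): 20

Answer: 20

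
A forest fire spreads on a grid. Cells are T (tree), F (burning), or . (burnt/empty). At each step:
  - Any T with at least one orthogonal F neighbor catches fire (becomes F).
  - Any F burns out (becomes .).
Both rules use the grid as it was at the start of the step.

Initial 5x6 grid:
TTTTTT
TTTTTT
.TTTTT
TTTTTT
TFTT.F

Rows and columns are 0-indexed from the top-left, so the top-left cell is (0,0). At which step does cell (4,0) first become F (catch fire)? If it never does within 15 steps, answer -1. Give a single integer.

Step 1: cell (4,0)='F' (+4 fires, +2 burnt)
  -> target ignites at step 1
Step 2: cell (4,0)='.' (+6 fires, +4 burnt)
Step 3: cell (4,0)='.' (+5 fires, +6 burnt)
Step 4: cell (4,0)='.' (+6 fires, +5 burnt)
Step 5: cell (4,0)='.' (+4 fires, +6 burnt)
Step 6: cell (4,0)='.' (+1 fires, +4 burnt)
Step 7: cell (4,0)='.' (+0 fires, +1 burnt)
  fire out at step 7

1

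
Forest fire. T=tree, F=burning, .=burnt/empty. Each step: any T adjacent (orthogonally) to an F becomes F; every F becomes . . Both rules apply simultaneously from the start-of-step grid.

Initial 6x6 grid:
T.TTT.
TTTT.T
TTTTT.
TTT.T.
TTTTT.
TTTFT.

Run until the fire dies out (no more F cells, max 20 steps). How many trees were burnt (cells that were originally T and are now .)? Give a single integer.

Step 1: +3 fires, +1 burnt (F count now 3)
Step 2: +3 fires, +3 burnt (F count now 3)
Step 3: +4 fires, +3 burnt (F count now 4)
Step 4: +4 fires, +4 burnt (F count now 4)
Step 5: +4 fires, +4 burnt (F count now 4)
Step 6: +4 fires, +4 burnt (F count now 4)
Step 7: +2 fires, +4 burnt (F count now 2)
Step 8: +2 fires, +2 burnt (F count now 2)
Step 9: +0 fires, +2 burnt (F count now 0)
Fire out after step 9
Initially T: 27, now '.': 35
Total burnt (originally-T cells now '.'): 26

Answer: 26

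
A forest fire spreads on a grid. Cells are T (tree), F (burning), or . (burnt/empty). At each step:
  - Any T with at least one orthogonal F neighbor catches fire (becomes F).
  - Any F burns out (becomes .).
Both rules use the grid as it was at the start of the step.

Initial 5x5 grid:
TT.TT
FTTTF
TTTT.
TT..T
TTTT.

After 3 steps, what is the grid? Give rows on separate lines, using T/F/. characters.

Step 1: 5 trees catch fire, 2 burn out
  FT.TF
  .FTF.
  FTTT.
  TT..T
  TTTT.
Step 2: 6 trees catch fire, 5 burn out
  .F.F.
  ..F..
  .FTF.
  FT..T
  TTTT.
Step 3: 3 trees catch fire, 6 burn out
  .....
  .....
  ..F..
  .F..T
  FTTT.

.....
.....
..F..
.F..T
FTTT.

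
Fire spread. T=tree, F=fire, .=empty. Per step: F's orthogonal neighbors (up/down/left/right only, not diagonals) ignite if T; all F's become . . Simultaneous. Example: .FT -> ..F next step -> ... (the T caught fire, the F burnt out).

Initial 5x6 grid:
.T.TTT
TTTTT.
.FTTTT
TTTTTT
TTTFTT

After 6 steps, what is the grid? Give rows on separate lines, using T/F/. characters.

Step 1: 6 trees catch fire, 2 burn out
  .T.TTT
  TFTTT.
  ..FTTT
  TFTFTT
  TTF.FT
Step 2: 9 trees catch fire, 6 burn out
  .F.TTT
  F.FTT.
  ...FTT
  F.F.FT
  TF...F
Step 3: 4 trees catch fire, 9 burn out
  ...TTT
  ...FT.
  ....FT
  .....F
  F.....
Step 4: 3 trees catch fire, 4 burn out
  ...FTT
  ....F.
  .....F
  ......
  ......
Step 5: 1 trees catch fire, 3 burn out
  ....FT
  ......
  ......
  ......
  ......
Step 6: 1 trees catch fire, 1 burn out
  .....F
  ......
  ......
  ......
  ......

.....F
......
......
......
......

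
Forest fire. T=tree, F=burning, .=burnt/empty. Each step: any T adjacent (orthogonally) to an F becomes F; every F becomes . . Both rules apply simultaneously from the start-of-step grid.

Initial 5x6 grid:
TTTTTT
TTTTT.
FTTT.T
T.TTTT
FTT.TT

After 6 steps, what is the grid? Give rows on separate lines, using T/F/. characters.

Step 1: 4 trees catch fire, 2 burn out
  TTTTTT
  FTTTT.
  .FTT.T
  F.TTTT
  .FT.TT
Step 2: 4 trees catch fire, 4 burn out
  FTTTTT
  .FTTT.
  ..FT.T
  ..TTTT
  ..F.TT
Step 3: 4 trees catch fire, 4 burn out
  .FTTTT
  ..FTT.
  ...F.T
  ..FTTT
  ....TT
Step 4: 3 trees catch fire, 4 burn out
  ..FTTT
  ...FT.
  .....T
  ...FTT
  ....TT
Step 5: 3 trees catch fire, 3 burn out
  ...FTT
  ....F.
  .....T
  ....FT
  ....TT
Step 6: 3 trees catch fire, 3 burn out
  ....FT
  ......
  .....T
  .....F
  ....FT

....FT
......
.....T
.....F
....FT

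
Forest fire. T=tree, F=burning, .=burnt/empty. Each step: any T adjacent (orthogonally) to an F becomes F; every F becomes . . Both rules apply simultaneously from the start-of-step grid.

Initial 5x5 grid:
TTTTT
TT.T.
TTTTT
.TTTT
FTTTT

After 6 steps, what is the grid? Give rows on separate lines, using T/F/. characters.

Step 1: 1 trees catch fire, 1 burn out
  TTTTT
  TT.T.
  TTTTT
  .TTTT
  .FTTT
Step 2: 2 trees catch fire, 1 burn out
  TTTTT
  TT.T.
  TTTTT
  .FTTT
  ..FTT
Step 3: 3 trees catch fire, 2 burn out
  TTTTT
  TT.T.
  TFTTT
  ..FTT
  ...FT
Step 4: 5 trees catch fire, 3 burn out
  TTTTT
  TF.T.
  F.FTT
  ...FT
  ....F
Step 5: 4 trees catch fire, 5 burn out
  TFTTT
  F..T.
  ...FT
  ....F
  .....
Step 6: 4 trees catch fire, 4 burn out
  F.FTT
  ...F.
  ....F
  .....
  .....

F.FTT
...F.
....F
.....
.....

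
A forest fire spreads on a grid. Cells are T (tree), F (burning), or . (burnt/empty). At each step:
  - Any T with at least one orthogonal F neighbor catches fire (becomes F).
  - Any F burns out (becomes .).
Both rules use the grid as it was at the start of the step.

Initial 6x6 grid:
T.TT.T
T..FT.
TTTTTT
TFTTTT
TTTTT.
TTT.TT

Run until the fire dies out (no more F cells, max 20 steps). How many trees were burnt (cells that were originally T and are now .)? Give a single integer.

Step 1: +7 fires, +2 burnt (F count now 7)
Step 2: +8 fires, +7 burnt (F count now 8)
Step 3: +6 fires, +8 burnt (F count now 6)
Step 4: +3 fires, +6 burnt (F count now 3)
Step 5: +1 fires, +3 burnt (F count now 1)
Step 6: +1 fires, +1 burnt (F count now 1)
Step 7: +0 fires, +1 burnt (F count now 0)
Fire out after step 7
Initially T: 27, now '.': 35
Total burnt (originally-T cells now '.'): 26

Answer: 26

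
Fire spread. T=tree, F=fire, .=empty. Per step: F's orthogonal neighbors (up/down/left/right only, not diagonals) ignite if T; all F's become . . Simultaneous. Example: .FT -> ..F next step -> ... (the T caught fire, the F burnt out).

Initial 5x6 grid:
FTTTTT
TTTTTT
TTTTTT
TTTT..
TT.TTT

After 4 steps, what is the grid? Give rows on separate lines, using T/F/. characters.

Step 1: 2 trees catch fire, 1 burn out
  .FTTTT
  FTTTTT
  TTTTTT
  TTTT..
  TT.TTT
Step 2: 3 trees catch fire, 2 burn out
  ..FTTT
  .FTTTT
  FTTTTT
  TTTT..
  TT.TTT
Step 3: 4 trees catch fire, 3 burn out
  ...FTT
  ..FTTT
  .FTTTT
  FTTT..
  TT.TTT
Step 4: 5 trees catch fire, 4 burn out
  ....FT
  ...FTT
  ..FTTT
  .FTT..
  FT.TTT

....FT
...FTT
..FTTT
.FTT..
FT.TTT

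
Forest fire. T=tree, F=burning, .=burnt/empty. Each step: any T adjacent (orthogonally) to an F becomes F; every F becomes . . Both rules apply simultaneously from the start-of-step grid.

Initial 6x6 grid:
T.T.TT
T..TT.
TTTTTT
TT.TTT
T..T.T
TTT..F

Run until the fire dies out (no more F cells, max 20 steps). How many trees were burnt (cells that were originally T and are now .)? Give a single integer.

Answer: 23

Derivation:
Step 1: +1 fires, +1 burnt (F count now 1)
Step 2: +1 fires, +1 burnt (F count now 1)
Step 3: +2 fires, +1 burnt (F count now 2)
Step 4: +2 fires, +2 burnt (F count now 2)
Step 5: +3 fires, +2 burnt (F count now 3)
Step 6: +3 fires, +3 burnt (F count now 3)
Step 7: +2 fires, +3 burnt (F count now 2)
Step 8: +2 fires, +2 burnt (F count now 2)
Step 9: +2 fires, +2 burnt (F count now 2)
Step 10: +2 fires, +2 burnt (F count now 2)
Step 11: +1 fires, +2 burnt (F count now 1)
Step 12: +1 fires, +1 burnt (F count now 1)
Step 13: +1 fires, +1 burnt (F count now 1)
Step 14: +0 fires, +1 burnt (F count now 0)
Fire out after step 14
Initially T: 24, now '.': 35
Total burnt (originally-T cells now '.'): 23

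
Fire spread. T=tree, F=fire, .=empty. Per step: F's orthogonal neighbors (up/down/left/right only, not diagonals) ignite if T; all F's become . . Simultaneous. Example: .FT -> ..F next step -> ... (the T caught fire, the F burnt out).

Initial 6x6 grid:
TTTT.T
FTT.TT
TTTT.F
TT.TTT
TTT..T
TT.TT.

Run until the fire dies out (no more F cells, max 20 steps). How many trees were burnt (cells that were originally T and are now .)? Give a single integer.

Answer: 24

Derivation:
Step 1: +5 fires, +2 burnt (F count now 5)
Step 2: +8 fires, +5 burnt (F count now 8)
Step 3: +5 fires, +8 burnt (F count now 5)
Step 4: +4 fires, +5 burnt (F count now 4)
Step 5: +2 fires, +4 burnt (F count now 2)
Step 6: +0 fires, +2 burnt (F count now 0)
Fire out after step 6
Initially T: 26, now '.': 34
Total burnt (originally-T cells now '.'): 24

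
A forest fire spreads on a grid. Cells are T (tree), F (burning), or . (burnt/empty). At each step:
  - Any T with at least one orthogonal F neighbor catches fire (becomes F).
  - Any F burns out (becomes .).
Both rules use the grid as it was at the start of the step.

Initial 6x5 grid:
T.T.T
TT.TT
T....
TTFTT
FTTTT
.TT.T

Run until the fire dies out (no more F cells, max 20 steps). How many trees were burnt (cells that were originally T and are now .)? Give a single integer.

Step 1: +5 fires, +2 burnt (F count now 5)
Step 2: +5 fires, +5 burnt (F count now 5)
Step 3: +2 fires, +5 burnt (F count now 2)
Step 4: +3 fires, +2 burnt (F count now 3)
Step 5: +0 fires, +3 burnt (F count now 0)
Fire out after step 5
Initially T: 19, now '.': 26
Total burnt (originally-T cells now '.'): 15

Answer: 15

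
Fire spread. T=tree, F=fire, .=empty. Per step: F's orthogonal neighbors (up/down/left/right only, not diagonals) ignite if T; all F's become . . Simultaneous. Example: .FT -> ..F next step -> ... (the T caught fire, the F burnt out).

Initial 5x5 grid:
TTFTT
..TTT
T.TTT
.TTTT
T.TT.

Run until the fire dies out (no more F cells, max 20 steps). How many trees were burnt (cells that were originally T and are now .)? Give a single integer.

Answer: 16

Derivation:
Step 1: +3 fires, +1 burnt (F count now 3)
Step 2: +4 fires, +3 burnt (F count now 4)
Step 3: +3 fires, +4 burnt (F count now 3)
Step 4: +4 fires, +3 burnt (F count now 4)
Step 5: +2 fires, +4 burnt (F count now 2)
Step 6: +0 fires, +2 burnt (F count now 0)
Fire out after step 6
Initially T: 18, now '.': 23
Total burnt (originally-T cells now '.'): 16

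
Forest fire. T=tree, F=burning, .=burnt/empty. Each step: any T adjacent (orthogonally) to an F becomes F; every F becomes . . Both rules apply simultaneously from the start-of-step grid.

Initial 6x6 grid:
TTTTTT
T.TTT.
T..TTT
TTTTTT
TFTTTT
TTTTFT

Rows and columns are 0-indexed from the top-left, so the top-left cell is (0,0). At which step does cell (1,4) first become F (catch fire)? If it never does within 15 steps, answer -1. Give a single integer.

Step 1: cell (1,4)='T' (+7 fires, +2 burnt)
Step 2: cell (1,4)='T' (+7 fires, +7 burnt)
Step 3: cell (1,4)='T' (+4 fires, +7 burnt)
Step 4: cell (1,4)='F' (+4 fires, +4 burnt)
  -> target ignites at step 4
Step 5: cell (1,4)='.' (+3 fires, +4 burnt)
Step 6: cell (1,4)='.' (+4 fires, +3 burnt)
Step 7: cell (1,4)='.' (+1 fires, +4 burnt)
Step 8: cell (1,4)='.' (+0 fires, +1 burnt)
  fire out at step 8

4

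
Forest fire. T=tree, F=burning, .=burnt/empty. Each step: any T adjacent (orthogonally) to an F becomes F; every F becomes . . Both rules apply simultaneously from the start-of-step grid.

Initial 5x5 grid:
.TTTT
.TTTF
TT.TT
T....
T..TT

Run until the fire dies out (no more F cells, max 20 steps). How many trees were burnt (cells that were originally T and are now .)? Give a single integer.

Step 1: +3 fires, +1 burnt (F count now 3)
Step 2: +3 fires, +3 burnt (F count now 3)
Step 3: +2 fires, +3 burnt (F count now 2)
Step 4: +2 fires, +2 burnt (F count now 2)
Step 5: +1 fires, +2 burnt (F count now 1)
Step 6: +1 fires, +1 burnt (F count now 1)
Step 7: +1 fires, +1 burnt (F count now 1)
Step 8: +0 fires, +1 burnt (F count now 0)
Fire out after step 8
Initially T: 15, now '.': 23
Total burnt (originally-T cells now '.'): 13

Answer: 13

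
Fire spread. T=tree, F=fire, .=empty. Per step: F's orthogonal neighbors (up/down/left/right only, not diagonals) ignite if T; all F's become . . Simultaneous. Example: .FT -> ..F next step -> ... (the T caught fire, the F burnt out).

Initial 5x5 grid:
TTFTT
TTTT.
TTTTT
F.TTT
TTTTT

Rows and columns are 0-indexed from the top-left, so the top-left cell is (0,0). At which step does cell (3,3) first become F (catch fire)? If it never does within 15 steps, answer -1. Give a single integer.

Step 1: cell (3,3)='T' (+5 fires, +2 burnt)
Step 2: cell (3,3)='T' (+8 fires, +5 burnt)
Step 3: cell (3,3)='T' (+3 fires, +8 burnt)
Step 4: cell (3,3)='F' (+3 fires, +3 burnt)
  -> target ignites at step 4
Step 5: cell (3,3)='.' (+2 fires, +3 burnt)
Step 6: cell (3,3)='.' (+0 fires, +2 burnt)
  fire out at step 6

4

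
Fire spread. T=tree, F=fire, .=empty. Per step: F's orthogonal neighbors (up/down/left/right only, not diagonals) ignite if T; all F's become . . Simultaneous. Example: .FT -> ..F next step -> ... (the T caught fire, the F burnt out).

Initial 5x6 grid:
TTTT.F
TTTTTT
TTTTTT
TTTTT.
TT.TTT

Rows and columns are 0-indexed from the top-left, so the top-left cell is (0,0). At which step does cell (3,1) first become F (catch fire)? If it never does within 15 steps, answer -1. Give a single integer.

Step 1: cell (3,1)='T' (+1 fires, +1 burnt)
Step 2: cell (3,1)='T' (+2 fires, +1 burnt)
Step 3: cell (3,1)='T' (+2 fires, +2 burnt)
Step 4: cell (3,1)='T' (+4 fires, +2 burnt)
Step 5: cell (3,1)='T' (+5 fires, +4 burnt)
Step 6: cell (3,1)='T' (+6 fires, +5 burnt)
Step 7: cell (3,1)='F' (+3 fires, +6 burnt)
  -> target ignites at step 7
Step 8: cell (3,1)='.' (+2 fires, +3 burnt)
Step 9: cell (3,1)='.' (+1 fires, +2 burnt)
Step 10: cell (3,1)='.' (+0 fires, +1 burnt)
  fire out at step 10

7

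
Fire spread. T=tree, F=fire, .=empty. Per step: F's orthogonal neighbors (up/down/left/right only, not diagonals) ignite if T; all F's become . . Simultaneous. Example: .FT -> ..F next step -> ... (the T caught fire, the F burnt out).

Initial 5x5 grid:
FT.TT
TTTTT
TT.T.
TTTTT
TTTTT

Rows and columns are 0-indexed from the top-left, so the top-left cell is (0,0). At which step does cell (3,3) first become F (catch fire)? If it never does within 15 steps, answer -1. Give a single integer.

Step 1: cell (3,3)='T' (+2 fires, +1 burnt)
Step 2: cell (3,3)='T' (+2 fires, +2 burnt)
Step 3: cell (3,3)='T' (+3 fires, +2 burnt)
Step 4: cell (3,3)='T' (+3 fires, +3 burnt)
Step 5: cell (3,3)='T' (+5 fires, +3 burnt)
Step 6: cell (3,3)='F' (+3 fires, +5 burnt)
  -> target ignites at step 6
Step 7: cell (3,3)='.' (+2 fires, +3 burnt)
Step 8: cell (3,3)='.' (+1 fires, +2 burnt)
Step 9: cell (3,3)='.' (+0 fires, +1 burnt)
  fire out at step 9

6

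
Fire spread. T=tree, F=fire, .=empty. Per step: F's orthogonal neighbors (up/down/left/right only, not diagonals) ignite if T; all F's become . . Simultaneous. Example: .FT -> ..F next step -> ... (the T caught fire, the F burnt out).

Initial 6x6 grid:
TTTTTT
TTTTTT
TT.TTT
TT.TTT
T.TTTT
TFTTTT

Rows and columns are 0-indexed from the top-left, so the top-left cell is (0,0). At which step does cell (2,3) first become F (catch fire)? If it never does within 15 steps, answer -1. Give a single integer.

Step 1: cell (2,3)='T' (+2 fires, +1 burnt)
Step 2: cell (2,3)='T' (+3 fires, +2 burnt)
Step 3: cell (2,3)='T' (+3 fires, +3 burnt)
Step 4: cell (2,3)='T' (+5 fires, +3 burnt)
Step 5: cell (2,3)='F' (+5 fires, +5 burnt)
  -> target ignites at step 5
Step 6: cell (2,3)='.' (+5 fires, +5 burnt)
Step 7: cell (2,3)='.' (+5 fires, +5 burnt)
Step 8: cell (2,3)='.' (+3 fires, +5 burnt)
Step 9: cell (2,3)='.' (+1 fires, +3 burnt)
Step 10: cell (2,3)='.' (+0 fires, +1 burnt)
  fire out at step 10

5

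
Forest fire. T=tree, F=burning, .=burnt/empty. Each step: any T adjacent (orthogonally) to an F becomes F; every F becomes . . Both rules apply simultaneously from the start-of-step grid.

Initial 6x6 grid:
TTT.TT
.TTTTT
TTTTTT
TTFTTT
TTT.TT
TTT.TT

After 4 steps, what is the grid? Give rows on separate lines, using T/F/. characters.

Step 1: 4 trees catch fire, 1 burn out
  TTT.TT
  .TTTTT
  TTFTTT
  TF.FTT
  TTF.TT
  TTT.TT
Step 2: 7 trees catch fire, 4 burn out
  TTT.TT
  .TFTTT
  TF.FTT
  F...FT
  TF..TT
  TTF.TT
Step 3: 9 trees catch fire, 7 burn out
  TTF.TT
  .F.FTT
  F...FT
  .....F
  F...FT
  TF..TT
Step 4: 6 trees catch fire, 9 burn out
  TF..TT
  ....FT
  .....F
  ......
  .....F
  F...FT

TF..TT
....FT
.....F
......
.....F
F...FT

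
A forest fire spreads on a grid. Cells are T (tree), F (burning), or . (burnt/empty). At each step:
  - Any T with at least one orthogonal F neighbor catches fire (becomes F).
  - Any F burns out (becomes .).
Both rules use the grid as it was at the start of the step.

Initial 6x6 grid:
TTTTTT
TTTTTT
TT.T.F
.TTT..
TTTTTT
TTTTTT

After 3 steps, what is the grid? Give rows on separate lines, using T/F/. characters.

Step 1: 1 trees catch fire, 1 burn out
  TTTTTT
  TTTTTF
  TT.T..
  .TTT..
  TTTTTT
  TTTTTT
Step 2: 2 trees catch fire, 1 burn out
  TTTTTF
  TTTTF.
  TT.T..
  .TTT..
  TTTTTT
  TTTTTT
Step 3: 2 trees catch fire, 2 burn out
  TTTTF.
  TTTF..
  TT.T..
  .TTT..
  TTTTTT
  TTTTTT

TTTTF.
TTTF..
TT.T..
.TTT..
TTTTTT
TTTTTT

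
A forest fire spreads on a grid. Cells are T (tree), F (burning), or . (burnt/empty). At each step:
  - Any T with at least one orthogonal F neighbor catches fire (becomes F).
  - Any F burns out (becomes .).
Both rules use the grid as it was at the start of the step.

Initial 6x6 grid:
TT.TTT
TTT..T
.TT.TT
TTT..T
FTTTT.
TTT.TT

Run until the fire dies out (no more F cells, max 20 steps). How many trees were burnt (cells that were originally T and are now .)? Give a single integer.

Step 1: +3 fires, +1 burnt (F count now 3)
Step 2: +3 fires, +3 burnt (F count now 3)
Step 3: +4 fires, +3 burnt (F count now 4)
Step 4: +3 fires, +4 burnt (F count now 3)
Step 5: +4 fires, +3 burnt (F count now 4)
Step 6: +2 fires, +4 burnt (F count now 2)
Step 7: +0 fires, +2 burnt (F count now 0)
Fire out after step 7
Initially T: 26, now '.': 29
Total burnt (originally-T cells now '.'): 19

Answer: 19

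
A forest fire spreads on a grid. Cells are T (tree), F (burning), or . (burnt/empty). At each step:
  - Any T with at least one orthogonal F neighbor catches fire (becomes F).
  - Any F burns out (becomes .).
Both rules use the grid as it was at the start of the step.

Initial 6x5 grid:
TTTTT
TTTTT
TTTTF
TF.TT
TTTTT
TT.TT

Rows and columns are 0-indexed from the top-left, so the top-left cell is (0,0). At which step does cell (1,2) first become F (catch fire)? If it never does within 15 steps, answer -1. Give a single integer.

Step 1: cell (1,2)='T' (+6 fires, +2 burnt)
Step 2: cell (1,2)='T' (+10 fires, +6 burnt)
Step 3: cell (1,2)='F' (+7 fires, +10 burnt)
  -> target ignites at step 3
Step 4: cell (1,2)='.' (+3 fires, +7 burnt)
Step 5: cell (1,2)='.' (+0 fires, +3 burnt)
  fire out at step 5

3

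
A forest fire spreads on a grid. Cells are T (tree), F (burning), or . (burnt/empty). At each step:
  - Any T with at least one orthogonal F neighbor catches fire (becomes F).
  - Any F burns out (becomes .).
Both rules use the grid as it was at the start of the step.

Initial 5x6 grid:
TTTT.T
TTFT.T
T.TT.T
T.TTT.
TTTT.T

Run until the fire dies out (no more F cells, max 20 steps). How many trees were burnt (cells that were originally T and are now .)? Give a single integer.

Step 1: +4 fires, +1 burnt (F count now 4)
Step 2: +5 fires, +4 burnt (F count now 5)
Step 3: +4 fires, +5 burnt (F count now 4)
Step 4: +4 fires, +4 burnt (F count now 4)
Step 5: +1 fires, +4 burnt (F count now 1)
Step 6: +0 fires, +1 burnt (F count now 0)
Fire out after step 6
Initially T: 22, now '.': 26
Total burnt (originally-T cells now '.'): 18

Answer: 18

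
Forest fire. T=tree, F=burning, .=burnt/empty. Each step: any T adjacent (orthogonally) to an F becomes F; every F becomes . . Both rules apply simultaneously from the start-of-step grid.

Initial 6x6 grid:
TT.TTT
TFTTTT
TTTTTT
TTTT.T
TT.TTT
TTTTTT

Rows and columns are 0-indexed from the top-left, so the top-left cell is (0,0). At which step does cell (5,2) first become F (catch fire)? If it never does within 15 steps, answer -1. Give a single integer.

Step 1: cell (5,2)='T' (+4 fires, +1 burnt)
Step 2: cell (5,2)='T' (+5 fires, +4 burnt)
Step 3: cell (5,2)='T' (+6 fires, +5 burnt)
Step 4: cell (5,2)='T' (+6 fires, +6 burnt)
Step 5: cell (5,2)='F' (+5 fires, +6 burnt)
  -> target ignites at step 5
Step 6: cell (5,2)='.' (+3 fires, +5 burnt)
Step 7: cell (5,2)='.' (+2 fires, +3 burnt)
Step 8: cell (5,2)='.' (+1 fires, +2 burnt)
Step 9: cell (5,2)='.' (+0 fires, +1 burnt)
  fire out at step 9

5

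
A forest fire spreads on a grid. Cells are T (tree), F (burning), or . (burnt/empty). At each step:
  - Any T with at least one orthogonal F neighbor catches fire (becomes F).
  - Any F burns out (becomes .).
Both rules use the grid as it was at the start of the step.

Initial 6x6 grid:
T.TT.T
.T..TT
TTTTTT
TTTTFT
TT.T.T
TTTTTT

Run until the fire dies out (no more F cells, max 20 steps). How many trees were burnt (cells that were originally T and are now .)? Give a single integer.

Step 1: +3 fires, +1 burnt (F count now 3)
Step 2: +6 fires, +3 burnt (F count now 6)
Step 3: +5 fires, +6 burnt (F count now 5)
Step 4: +6 fires, +5 burnt (F count now 6)
Step 5: +4 fires, +6 burnt (F count now 4)
Step 6: +1 fires, +4 burnt (F count now 1)
Step 7: +0 fires, +1 burnt (F count now 0)
Fire out after step 7
Initially T: 28, now '.': 33
Total burnt (originally-T cells now '.'): 25

Answer: 25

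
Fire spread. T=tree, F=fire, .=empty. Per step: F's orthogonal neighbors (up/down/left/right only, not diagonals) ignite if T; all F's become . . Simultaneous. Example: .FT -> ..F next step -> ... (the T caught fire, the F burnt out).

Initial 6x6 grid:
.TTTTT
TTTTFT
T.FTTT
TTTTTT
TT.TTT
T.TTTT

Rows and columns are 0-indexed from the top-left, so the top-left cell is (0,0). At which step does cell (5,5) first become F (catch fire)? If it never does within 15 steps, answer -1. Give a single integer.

Step 1: cell (5,5)='T' (+7 fires, +2 burnt)
Step 2: cell (5,5)='T' (+8 fires, +7 burnt)
Step 3: cell (5,5)='T' (+7 fires, +8 burnt)
Step 4: cell (5,5)='T' (+5 fires, +7 burnt)
Step 5: cell (5,5)='F' (+3 fires, +5 burnt)
  -> target ignites at step 5
Step 6: cell (5,5)='.' (+0 fires, +3 burnt)
  fire out at step 6

5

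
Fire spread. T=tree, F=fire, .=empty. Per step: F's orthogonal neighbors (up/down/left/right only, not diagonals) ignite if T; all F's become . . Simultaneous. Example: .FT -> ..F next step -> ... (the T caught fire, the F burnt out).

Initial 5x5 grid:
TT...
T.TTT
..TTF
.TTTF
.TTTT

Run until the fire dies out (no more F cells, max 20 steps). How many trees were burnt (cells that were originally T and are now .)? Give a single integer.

Step 1: +4 fires, +2 burnt (F count now 4)
Step 2: +4 fires, +4 burnt (F count now 4)
Step 3: +3 fires, +4 burnt (F count now 3)
Step 4: +1 fires, +3 burnt (F count now 1)
Step 5: +0 fires, +1 burnt (F count now 0)
Fire out after step 5
Initially T: 15, now '.': 22
Total burnt (originally-T cells now '.'): 12

Answer: 12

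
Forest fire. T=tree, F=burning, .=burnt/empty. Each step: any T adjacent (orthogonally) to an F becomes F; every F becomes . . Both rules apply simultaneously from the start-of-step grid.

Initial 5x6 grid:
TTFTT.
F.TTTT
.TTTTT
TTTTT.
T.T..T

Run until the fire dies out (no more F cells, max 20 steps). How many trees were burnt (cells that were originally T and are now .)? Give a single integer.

Answer: 20

Derivation:
Step 1: +4 fires, +2 burnt (F count now 4)
Step 2: +3 fires, +4 burnt (F count now 3)
Step 3: +4 fires, +3 burnt (F count now 4)
Step 4: +5 fires, +4 burnt (F count now 5)
Step 5: +3 fires, +5 burnt (F count now 3)
Step 6: +1 fires, +3 burnt (F count now 1)
Step 7: +0 fires, +1 burnt (F count now 0)
Fire out after step 7
Initially T: 21, now '.': 29
Total burnt (originally-T cells now '.'): 20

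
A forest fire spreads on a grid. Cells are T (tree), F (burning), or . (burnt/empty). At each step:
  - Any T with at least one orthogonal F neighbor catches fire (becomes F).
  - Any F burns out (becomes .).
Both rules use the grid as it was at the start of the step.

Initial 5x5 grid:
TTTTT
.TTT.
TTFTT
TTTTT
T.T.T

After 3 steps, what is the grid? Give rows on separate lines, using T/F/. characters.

Step 1: 4 trees catch fire, 1 burn out
  TTTTT
  .TFT.
  TF.FT
  TTFTT
  T.T.T
Step 2: 8 trees catch fire, 4 burn out
  TTFTT
  .F.F.
  F...F
  TF.FT
  T.F.T
Step 3: 4 trees catch fire, 8 burn out
  TF.FT
  .....
  .....
  F...F
  T...T

TF.FT
.....
.....
F...F
T...T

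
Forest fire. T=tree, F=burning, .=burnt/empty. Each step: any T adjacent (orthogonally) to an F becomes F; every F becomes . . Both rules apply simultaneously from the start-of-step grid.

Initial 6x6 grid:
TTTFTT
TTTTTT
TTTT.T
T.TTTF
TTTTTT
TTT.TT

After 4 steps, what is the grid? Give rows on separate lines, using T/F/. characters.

Step 1: 6 trees catch fire, 2 burn out
  TTF.FT
  TTTFTT
  TTTT.F
  T.TTF.
  TTTTTF
  TTT.TT
Step 2: 9 trees catch fire, 6 burn out
  TF...F
  TTF.FF
  TTTF..
  T.TF..
  TTTTF.
  TTT.TF
Step 3: 6 trees catch fire, 9 burn out
  F.....
  TF....
  TTF...
  T.F...
  TTTF..
  TTT.F.
Step 4: 3 trees catch fire, 6 burn out
  ......
  F.....
  TF....
  T.....
  TTF...
  TTT...

......
F.....
TF....
T.....
TTF...
TTT...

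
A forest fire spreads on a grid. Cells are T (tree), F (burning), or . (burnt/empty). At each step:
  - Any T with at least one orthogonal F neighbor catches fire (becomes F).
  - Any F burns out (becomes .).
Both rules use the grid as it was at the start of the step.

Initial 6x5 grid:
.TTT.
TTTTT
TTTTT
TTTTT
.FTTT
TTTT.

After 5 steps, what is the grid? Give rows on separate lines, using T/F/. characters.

Step 1: 3 trees catch fire, 1 burn out
  .TTT.
  TTTTT
  TTTTT
  TFTTT
  ..FTT
  TFTT.
Step 2: 6 trees catch fire, 3 burn out
  .TTT.
  TTTTT
  TFTTT
  F.FTT
  ...FT
  F.FT.
Step 3: 6 trees catch fire, 6 burn out
  .TTT.
  TFTTT
  F.FTT
  ...FT
  ....F
  ...F.
Step 4: 5 trees catch fire, 6 burn out
  .FTT.
  F.FTT
  ...FT
  ....F
  .....
  .....
Step 5: 3 trees catch fire, 5 burn out
  ..FT.
  ...FT
  ....F
  .....
  .....
  .....

..FT.
...FT
....F
.....
.....
.....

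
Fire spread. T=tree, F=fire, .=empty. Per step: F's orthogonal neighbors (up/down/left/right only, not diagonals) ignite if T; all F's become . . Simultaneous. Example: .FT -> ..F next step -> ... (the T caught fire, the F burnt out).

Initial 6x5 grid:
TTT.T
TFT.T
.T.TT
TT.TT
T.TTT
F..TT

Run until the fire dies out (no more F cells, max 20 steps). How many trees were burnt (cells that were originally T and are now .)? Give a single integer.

Answer: 9

Derivation:
Step 1: +5 fires, +2 burnt (F count now 5)
Step 2: +4 fires, +5 burnt (F count now 4)
Step 3: +0 fires, +4 burnt (F count now 0)
Fire out after step 3
Initially T: 20, now '.': 19
Total burnt (originally-T cells now '.'): 9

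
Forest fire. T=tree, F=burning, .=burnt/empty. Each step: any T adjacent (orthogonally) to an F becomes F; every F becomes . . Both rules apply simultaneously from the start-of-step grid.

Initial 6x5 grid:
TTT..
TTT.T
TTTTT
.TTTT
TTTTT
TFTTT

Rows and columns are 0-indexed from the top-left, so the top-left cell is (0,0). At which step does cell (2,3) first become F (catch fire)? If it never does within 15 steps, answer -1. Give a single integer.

Step 1: cell (2,3)='T' (+3 fires, +1 burnt)
Step 2: cell (2,3)='T' (+4 fires, +3 burnt)
Step 3: cell (2,3)='T' (+4 fires, +4 burnt)
Step 4: cell (2,3)='T' (+5 fires, +4 burnt)
Step 5: cell (2,3)='F' (+5 fires, +5 burnt)
  -> target ignites at step 5
Step 6: cell (2,3)='.' (+3 fires, +5 burnt)
Step 7: cell (2,3)='.' (+1 fires, +3 burnt)
Step 8: cell (2,3)='.' (+0 fires, +1 burnt)
  fire out at step 8

5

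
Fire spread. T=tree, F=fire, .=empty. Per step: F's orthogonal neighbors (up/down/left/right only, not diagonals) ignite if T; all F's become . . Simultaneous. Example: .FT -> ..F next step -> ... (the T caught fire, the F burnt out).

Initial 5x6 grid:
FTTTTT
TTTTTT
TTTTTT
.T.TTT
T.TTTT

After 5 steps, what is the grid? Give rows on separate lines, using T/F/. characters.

Step 1: 2 trees catch fire, 1 burn out
  .FTTTT
  FTTTTT
  TTTTTT
  .T.TTT
  T.TTTT
Step 2: 3 trees catch fire, 2 burn out
  ..FTTT
  .FTTTT
  FTTTTT
  .T.TTT
  T.TTTT
Step 3: 3 trees catch fire, 3 burn out
  ...FTT
  ..FTTT
  .FTTTT
  .T.TTT
  T.TTTT
Step 4: 4 trees catch fire, 3 burn out
  ....FT
  ...FTT
  ..FTTT
  .F.TTT
  T.TTTT
Step 5: 3 trees catch fire, 4 burn out
  .....F
  ....FT
  ...FTT
  ...TTT
  T.TTTT

.....F
....FT
...FTT
...TTT
T.TTTT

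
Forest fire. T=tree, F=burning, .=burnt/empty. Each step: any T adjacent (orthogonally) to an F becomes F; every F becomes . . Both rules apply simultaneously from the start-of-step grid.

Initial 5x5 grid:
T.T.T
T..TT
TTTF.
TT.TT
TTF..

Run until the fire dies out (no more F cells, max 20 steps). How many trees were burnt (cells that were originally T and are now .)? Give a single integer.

Answer: 14

Derivation:
Step 1: +4 fires, +2 burnt (F count now 4)
Step 2: +5 fires, +4 burnt (F count now 5)
Step 3: +3 fires, +5 burnt (F count now 3)
Step 4: +1 fires, +3 burnt (F count now 1)
Step 5: +1 fires, +1 burnt (F count now 1)
Step 6: +0 fires, +1 burnt (F count now 0)
Fire out after step 6
Initially T: 15, now '.': 24
Total burnt (originally-T cells now '.'): 14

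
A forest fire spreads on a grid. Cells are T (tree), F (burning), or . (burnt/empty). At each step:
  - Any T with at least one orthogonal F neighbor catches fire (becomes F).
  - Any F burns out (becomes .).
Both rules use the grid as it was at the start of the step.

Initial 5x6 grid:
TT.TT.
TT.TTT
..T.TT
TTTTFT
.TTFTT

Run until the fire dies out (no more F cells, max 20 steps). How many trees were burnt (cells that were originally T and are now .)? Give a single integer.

Answer: 17

Derivation:
Step 1: +5 fires, +2 burnt (F count now 5)
Step 2: +5 fires, +5 burnt (F count now 5)
Step 3: +5 fires, +5 burnt (F count now 5)
Step 4: +2 fires, +5 burnt (F count now 2)
Step 5: +0 fires, +2 burnt (F count now 0)
Fire out after step 5
Initially T: 21, now '.': 26
Total burnt (originally-T cells now '.'): 17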